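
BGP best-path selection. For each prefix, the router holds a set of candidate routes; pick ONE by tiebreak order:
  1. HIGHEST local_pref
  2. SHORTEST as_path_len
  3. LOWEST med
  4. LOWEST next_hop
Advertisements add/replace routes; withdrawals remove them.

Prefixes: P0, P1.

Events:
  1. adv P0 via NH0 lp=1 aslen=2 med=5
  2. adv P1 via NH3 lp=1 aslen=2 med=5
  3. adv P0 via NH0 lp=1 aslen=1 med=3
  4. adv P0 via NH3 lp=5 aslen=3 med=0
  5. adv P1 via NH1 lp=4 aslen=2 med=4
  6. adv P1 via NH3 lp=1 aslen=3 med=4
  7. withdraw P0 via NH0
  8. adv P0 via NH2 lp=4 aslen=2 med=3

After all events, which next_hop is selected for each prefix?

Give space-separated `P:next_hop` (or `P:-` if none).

Op 1: best P0=NH0 P1=-
Op 2: best P0=NH0 P1=NH3
Op 3: best P0=NH0 P1=NH3
Op 4: best P0=NH3 P1=NH3
Op 5: best P0=NH3 P1=NH1
Op 6: best P0=NH3 P1=NH1
Op 7: best P0=NH3 P1=NH1
Op 8: best P0=NH3 P1=NH1

Answer: P0:NH3 P1:NH1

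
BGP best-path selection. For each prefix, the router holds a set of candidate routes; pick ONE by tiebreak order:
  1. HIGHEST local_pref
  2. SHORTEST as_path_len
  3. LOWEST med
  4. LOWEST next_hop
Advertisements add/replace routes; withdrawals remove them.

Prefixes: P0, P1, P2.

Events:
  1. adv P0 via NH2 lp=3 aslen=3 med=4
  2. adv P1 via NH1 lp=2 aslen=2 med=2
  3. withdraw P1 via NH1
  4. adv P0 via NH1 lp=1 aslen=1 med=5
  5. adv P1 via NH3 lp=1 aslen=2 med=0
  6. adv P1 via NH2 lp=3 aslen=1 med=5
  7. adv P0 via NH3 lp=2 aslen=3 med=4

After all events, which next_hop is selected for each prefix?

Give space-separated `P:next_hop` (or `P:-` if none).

Answer: P0:NH2 P1:NH2 P2:-

Derivation:
Op 1: best P0=NH2 P1=- P2=-
Op 2: best P0=NH2 P1=NH1 P2=-
Op 3: best P0=NH2 P1=- P2=-
Op 4: best P0=NH2 P1=- P2=-
Op 5: best P0=NH2 P1=NH3 P2=-
Op 6: best P0=NH2 P1=NH2 P2=-
Op 7: best P0=NH2 P1=NH2 P2=-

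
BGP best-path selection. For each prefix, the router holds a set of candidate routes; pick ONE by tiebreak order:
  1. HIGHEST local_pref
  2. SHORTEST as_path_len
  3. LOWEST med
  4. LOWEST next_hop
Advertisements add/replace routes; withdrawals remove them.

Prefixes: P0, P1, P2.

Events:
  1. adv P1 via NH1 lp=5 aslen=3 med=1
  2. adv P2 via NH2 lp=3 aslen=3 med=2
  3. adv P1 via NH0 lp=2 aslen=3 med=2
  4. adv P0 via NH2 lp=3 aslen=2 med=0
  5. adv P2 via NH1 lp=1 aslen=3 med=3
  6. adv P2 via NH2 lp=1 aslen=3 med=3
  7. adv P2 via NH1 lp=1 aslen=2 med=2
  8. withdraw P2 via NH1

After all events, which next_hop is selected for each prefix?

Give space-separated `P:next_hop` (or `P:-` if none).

Answer: P0:NH2 P1:NH1 P2:NH2

Derivation:
Op 1: best P0=- P1=NH1 P2=-
Op 2: best P0=- P1=NH1 P2=NH2
Op 3: best P0=- P1=NH1 P2=NH2
Op 4: best P0=NH2 P1=NH1 P2=NH2
Op 5: best P0=NH2 P1=NH1 P2=NH2
Op 6: best P0=NH2 P1=NH1 P2=NH1
Op 7: best P0=NH2 P1=NH1 P2=NH1
Op 8: best P0=NH2 P1=NH1 P2=NH2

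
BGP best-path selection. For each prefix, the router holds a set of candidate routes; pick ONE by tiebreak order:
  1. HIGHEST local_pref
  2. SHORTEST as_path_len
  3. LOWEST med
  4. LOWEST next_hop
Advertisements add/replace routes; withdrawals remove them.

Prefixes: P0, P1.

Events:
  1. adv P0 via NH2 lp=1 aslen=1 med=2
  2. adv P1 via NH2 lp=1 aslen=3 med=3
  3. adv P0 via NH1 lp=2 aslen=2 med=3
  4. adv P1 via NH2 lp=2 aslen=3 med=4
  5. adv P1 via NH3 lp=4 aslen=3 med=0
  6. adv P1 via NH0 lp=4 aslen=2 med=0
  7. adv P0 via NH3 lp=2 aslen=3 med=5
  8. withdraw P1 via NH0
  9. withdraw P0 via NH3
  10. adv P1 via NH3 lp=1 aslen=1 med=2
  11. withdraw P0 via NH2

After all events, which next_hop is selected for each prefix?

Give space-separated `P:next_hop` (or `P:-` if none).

Answer: P0:NH1 P1:NH2

Derivation:
Op 1: best P0=NH2 P1=-
Op 2: best P0=NH2 P1=NH2
Op 3: best P0=NH1 P1=NH2
Op 4: best P0=NH1 P1=NH2
Op 5: best P0=NH1 P1=NH3
Op 6: best P0=NH1 P1=NH0
Op 7: best P0=NH1 P1=NH0
Op 8: best P0=NH1 P1=NH3
Op 9: best P0=NH1 P1=NH3
Op 10: best P0=NH1 P1=NH2
Op 11: best P0=NH1 P1=NH2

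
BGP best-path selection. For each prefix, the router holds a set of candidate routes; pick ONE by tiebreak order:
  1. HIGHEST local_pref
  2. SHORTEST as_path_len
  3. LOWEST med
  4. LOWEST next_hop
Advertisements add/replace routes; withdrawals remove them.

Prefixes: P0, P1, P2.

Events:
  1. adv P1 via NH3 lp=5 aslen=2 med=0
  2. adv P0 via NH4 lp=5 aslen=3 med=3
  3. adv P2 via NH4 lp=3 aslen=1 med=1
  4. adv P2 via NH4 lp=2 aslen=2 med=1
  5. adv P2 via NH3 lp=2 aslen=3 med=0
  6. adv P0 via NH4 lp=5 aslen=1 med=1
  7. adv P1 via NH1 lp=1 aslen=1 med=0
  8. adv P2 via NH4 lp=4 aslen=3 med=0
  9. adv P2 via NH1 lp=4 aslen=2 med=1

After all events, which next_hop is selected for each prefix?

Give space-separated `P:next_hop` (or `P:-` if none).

Op 1: best P0=- P1=NH3 P2=-
Op 2: best P0=NH4 P1=NH3 P2=-
Op 3: best P0=NH4 P1=NH3 P2=NH4
Op 4: best P0=NH4 P1=NH3 P2=NH4
Op 5: best P0=NH4 P1=NH3 P2=NH4
Op 6: best P0=NH4 P1=NH3 P2=NH4
Op 7: best P0=NH4 P1=NH3 P2=NH4
Op 8: best P0=NH4 P1=NH3 P2=NH4
Op 9: best P0=NH4 P1=NH3 P2=NH1

Answer: P0:NH4 P1:NH3 P2:NH1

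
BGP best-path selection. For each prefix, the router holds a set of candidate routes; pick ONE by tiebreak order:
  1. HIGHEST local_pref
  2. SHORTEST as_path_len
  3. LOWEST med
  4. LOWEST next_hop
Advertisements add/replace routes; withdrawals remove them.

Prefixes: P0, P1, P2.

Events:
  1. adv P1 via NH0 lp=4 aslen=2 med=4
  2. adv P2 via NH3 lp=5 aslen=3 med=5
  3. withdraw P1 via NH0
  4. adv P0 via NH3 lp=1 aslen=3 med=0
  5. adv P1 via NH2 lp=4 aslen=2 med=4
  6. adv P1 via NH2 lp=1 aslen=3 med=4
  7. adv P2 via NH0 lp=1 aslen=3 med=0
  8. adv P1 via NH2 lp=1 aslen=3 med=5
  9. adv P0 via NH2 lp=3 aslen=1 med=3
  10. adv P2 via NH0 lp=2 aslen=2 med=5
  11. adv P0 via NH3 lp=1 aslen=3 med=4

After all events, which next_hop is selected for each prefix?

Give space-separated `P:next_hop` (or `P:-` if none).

Op 1: best P0=- P1=NH0 P2=-
Op 2: best P0=- P1=NH0 P2=NH3
Op 3: best P0=- P1=- P2=NH3
Op 4: best P0=NH3 P1=- P2=NH3
Op 5: best P0=NH3 P1=NH2 P2=NH3
Op 6: best P0=NH3 P1=NH2 P2=NH3
Op 7: best P0=NH3 P1=NH2 P2=NH3
Op 8: best P0=NH3 P1=NH2 P2=NH3
Op 9: best P0=NH2 P1=NH2 P2=NH3
Op 10: best P0=NH2 P1=NH2 P2=NH3
Op 11: best P0=NH2 P1=NH2 P2=NH3

Answer: P0:NH2 P1:NH2 P2:NH3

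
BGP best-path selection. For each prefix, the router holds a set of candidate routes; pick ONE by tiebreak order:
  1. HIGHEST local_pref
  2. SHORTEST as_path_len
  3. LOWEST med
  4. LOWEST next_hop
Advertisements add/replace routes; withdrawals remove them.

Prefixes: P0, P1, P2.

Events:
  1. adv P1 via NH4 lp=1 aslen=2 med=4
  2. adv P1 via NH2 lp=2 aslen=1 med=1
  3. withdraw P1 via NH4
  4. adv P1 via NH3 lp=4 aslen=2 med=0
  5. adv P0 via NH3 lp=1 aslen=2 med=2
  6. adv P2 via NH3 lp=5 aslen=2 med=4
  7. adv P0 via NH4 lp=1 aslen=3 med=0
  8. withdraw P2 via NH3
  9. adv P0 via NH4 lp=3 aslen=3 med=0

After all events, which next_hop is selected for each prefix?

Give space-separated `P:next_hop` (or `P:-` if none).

Answer: P0:NH4 P1:NH3 P2:-

Derivation:
Op 1: best P0=- P1=NH4 P2=-
Op 2: best P0=- P1=NH2 P2=-
Op 3: best P0=- P1=NH2 P2=-
Op 4: best P0=- P1=NH3 P2=-
Op 5: best P0=NH3 P1=NH3 P2=-
Op 6: best P0=NH3 P1=NH3 P2=NH3
Op 7: best P0=NH3 P1=NH3 P2=NH3
Op 8: best P0=NH3 P1=NH3 P2=-
Op 9: best P0=NH4 P1=NH3 P2=-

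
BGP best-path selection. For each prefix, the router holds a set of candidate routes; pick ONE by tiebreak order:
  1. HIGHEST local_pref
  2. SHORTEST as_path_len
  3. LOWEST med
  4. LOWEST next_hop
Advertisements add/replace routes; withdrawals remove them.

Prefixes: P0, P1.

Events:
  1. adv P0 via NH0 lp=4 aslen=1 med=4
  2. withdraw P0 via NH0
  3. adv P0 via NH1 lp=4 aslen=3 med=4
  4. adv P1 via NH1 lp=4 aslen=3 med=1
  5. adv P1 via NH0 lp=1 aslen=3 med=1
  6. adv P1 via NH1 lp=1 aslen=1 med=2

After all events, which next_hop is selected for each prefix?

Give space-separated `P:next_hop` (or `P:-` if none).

Op 1: best P0=NH0 P1=-
Op 2: best P0=- P1=-
Op 3: best P0=NH1 P1=-
Op 4: best P0=NH1 P1=NH1
Op 5: best P0=NH1 P1=NH1
Op 6: best P0=NH1 P1=NH1

Answer: P0:NH1 P1:NH1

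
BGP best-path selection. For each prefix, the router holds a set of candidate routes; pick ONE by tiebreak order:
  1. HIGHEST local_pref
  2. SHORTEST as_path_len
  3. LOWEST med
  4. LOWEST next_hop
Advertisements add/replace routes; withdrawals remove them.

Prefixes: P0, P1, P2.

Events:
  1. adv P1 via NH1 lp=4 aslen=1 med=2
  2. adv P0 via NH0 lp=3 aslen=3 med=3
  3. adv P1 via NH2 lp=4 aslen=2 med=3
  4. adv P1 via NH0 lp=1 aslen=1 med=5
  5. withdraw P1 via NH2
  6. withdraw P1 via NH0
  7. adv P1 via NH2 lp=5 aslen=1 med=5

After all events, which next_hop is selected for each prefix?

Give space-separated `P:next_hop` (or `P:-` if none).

Op 1: best P0=- P1=NH1 P2=-
Op 2: best P0=NH0 P1=NH1 P2=-
Op 3: best P0=NH0 P1=NH1 P2=-
Op 4: best P0=NH0 P1=NH1 P2=-
Op 5: best P0=NH0 P1=NH1 P2=-
Op 6: best P0=NH0 P1=NH1 P2=-
Op 7: best P0=NH0 P1=NH2 P2=-

Answer: P0:NH0 P1:NH2 P2:-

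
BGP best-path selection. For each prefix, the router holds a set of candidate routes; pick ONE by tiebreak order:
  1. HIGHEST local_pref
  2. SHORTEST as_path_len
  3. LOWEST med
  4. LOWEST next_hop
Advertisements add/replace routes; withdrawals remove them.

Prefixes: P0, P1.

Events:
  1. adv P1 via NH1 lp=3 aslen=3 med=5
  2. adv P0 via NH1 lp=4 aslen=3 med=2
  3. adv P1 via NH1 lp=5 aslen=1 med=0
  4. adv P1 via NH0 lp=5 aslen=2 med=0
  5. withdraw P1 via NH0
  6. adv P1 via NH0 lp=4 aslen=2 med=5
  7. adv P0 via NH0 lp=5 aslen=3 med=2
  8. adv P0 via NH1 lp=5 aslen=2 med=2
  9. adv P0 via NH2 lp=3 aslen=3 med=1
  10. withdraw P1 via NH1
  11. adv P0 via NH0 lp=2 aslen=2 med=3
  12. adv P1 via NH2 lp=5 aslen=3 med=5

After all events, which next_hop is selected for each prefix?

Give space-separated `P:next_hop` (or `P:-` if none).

Answer: P0:NH1 P1:NH2

Derivation:
Op 1: best P0=- P1=NH1
Op 2: best P0=NH1 P1=NH1
Op 3: best P0=NH1 P1=NH1
Op 4: best P0=NH1 P1=NH1
Op 5: best P0=NH1 P1=NH1
Op 6: best P0=NH1 P1=NH1
Op 7: best P0=NH0 P1=NH1
Op 8: best P0=NH1 P1=NH1
Op 9: best P0=NH1 P1=NH1
Op 10: best P0=NH1 P1=NH0
Op 11: best P0=NH1 P1=NH0
Op 12: best P0=NH1 P1=NH2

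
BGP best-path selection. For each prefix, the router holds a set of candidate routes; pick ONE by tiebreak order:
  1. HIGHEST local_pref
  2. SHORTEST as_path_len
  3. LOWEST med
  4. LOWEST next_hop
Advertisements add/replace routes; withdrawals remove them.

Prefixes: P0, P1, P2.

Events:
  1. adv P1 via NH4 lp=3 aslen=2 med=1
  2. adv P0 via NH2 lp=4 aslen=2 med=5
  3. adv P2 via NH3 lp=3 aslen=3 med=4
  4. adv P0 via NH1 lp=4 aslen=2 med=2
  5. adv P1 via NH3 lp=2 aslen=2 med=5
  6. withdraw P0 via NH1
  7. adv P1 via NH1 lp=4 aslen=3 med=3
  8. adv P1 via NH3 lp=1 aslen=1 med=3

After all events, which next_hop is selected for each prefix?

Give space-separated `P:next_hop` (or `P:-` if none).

Op 1: best P0=- P1=NH4 P2=-
Op 2: best P0=NH2 P1=NH4 P2=-
Op 3: best P0=NH2 P1=NH4 P2=NH3
Op 4: best P0=NH1 P1=NH4 P2=NH3
Op 5: best P0=NH1 P1=NH4 P2=NH3
Op 6: best P0=NH2 P1=NH4 P2=NH3
Op 7: best P0=NH2 P1=NH1 P2=NH3
Op 8: best P0=NH2 P1=NH1 P2=NH3

Answer: P0:NH2 P1:NH1 P2:NH3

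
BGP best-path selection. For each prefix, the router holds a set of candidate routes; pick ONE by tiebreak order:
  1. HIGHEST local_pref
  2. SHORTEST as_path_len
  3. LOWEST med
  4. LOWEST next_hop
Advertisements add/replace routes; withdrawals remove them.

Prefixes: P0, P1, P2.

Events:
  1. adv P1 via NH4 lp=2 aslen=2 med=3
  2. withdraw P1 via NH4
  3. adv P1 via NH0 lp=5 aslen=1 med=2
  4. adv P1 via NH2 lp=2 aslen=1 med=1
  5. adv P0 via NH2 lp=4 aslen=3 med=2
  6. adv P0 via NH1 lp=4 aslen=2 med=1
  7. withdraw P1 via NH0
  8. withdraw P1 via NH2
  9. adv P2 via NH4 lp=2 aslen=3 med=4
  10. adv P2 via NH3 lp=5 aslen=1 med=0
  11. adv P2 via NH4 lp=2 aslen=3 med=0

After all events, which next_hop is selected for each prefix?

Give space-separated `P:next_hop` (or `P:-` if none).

Op 1: best P0=- P1=NH4 P2=-
Op 2: best P0=- P1=- P2=-
Op 3: best P0=- P1=NH0 P2=-
Op 4: best P0=- P1=NH0 P2=-
Op 5: best P0=NH2 P1=NH0 P2=-
Op 6: best P0=NH1 P1=NH0 P2=-
Op 7: best P0=NH1 P1=NH2 P2=-
Op 8: best P0=NH1 P1=- P2=-
Op 9: best P0=NH1 P1=- P2=NH4
Op 10: best P0=NH1 P1=- P2=NH3
Op 11: best P0=NH1 P1=- P2=NH3

Answer: P0:NH1 P1:- P2:NH3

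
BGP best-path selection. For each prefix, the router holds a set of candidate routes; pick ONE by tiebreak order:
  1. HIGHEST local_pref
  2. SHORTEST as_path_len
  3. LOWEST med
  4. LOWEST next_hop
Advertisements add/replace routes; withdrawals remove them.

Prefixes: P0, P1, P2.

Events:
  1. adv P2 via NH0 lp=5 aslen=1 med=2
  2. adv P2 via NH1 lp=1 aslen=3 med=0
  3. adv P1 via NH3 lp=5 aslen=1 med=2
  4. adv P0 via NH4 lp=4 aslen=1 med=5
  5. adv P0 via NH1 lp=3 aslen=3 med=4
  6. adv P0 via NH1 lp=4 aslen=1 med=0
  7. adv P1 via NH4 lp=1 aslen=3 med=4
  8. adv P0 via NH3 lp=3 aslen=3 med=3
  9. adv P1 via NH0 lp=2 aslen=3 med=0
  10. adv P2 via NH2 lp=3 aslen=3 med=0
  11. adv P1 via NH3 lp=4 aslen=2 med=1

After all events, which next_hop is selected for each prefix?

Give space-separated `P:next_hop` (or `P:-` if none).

Op 1: best P0=- P1=- P2=NH0
Op 2: best P0=- P1=- P2=NH0
Op 3: best P0=- P1=NH3 P2=NH0
Op 4: best P0=NH4 P1=NH3 P2=NH0
Op 5: best P0=NH4 P1=NH3 P2=NH0
Op 6: best P0=NH1 P1=NH3 P2=NH0
Op 7: best P0=NH1 P1=NH3 P2=NH0
Op 8: best P0=NH1 P1=NH3 P2=NH0
Op 9: best P0=NH1 P1=NH3 P2=NH0
Op 10: best P0=NH1 P1=NH3 P2=NH0
Op 11: best P0=NH1 P1=NH3 P2=NH0

Answer: P0:NH1 P1:NH3 P2:NH0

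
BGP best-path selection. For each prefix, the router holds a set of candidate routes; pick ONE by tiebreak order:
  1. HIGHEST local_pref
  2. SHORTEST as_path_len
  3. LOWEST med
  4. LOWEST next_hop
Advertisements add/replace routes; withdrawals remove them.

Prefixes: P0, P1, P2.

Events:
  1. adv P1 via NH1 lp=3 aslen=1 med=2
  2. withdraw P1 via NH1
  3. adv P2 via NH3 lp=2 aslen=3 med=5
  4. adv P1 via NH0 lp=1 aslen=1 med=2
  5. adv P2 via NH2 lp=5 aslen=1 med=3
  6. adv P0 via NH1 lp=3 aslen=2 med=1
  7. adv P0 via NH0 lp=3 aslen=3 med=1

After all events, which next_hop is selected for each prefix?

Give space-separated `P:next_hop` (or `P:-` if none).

Answer: P0:NH1 P1:NH0 P2:NH2

Derivation:
Op 1: best P0=- P1=NH1 P2=-
Op 2: best P0=- P1=- P2=-
Op 3: best P0=- P1=- P2=NH3
Op 4: best P0=- P1=NH0 P2=NH3
Op 5: best P0=- P1=NH0 P2=NH2
Op 6: best P0=NH1 P1=NH0 P2=NH2
Op 7: best P0=NH1 P1=NH0 P2=NH2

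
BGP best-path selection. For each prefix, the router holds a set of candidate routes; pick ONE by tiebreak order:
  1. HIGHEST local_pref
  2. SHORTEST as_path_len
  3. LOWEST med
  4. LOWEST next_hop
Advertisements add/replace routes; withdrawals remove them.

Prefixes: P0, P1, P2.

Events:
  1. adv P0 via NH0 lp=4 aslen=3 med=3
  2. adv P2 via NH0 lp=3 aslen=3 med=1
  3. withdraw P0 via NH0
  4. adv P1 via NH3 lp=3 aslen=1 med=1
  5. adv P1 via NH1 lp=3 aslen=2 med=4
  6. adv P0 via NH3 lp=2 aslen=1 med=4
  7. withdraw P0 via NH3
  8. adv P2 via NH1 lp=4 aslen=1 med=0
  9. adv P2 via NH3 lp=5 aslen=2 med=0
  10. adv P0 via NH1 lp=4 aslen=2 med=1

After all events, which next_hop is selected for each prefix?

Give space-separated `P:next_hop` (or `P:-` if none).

Op 1: best P0=NH0 P1=- P2=-
Op 2: best P0=NH0 P1=- P2=NH0
Op 3: best P0=- P1=- P2=NH0
Op 4: best P0=- P1=NH3 P2=NH0
Op 5: best P0=- P1=NH3 P2=NH0
Op 6: best P0=NH3 P1=NH3 P2=NH0
Op 7: best P0=- P1=NH3 P2=NH0
Op 8: best P0=- P1=NH3 P2=NH1
Op 9: best P0=- P1=NH3 P2=NH3
Op 10: best P0=NH1 P1=NH3 P2=NH3

Answer: P0:NH1 P1:NH3 P2:NH3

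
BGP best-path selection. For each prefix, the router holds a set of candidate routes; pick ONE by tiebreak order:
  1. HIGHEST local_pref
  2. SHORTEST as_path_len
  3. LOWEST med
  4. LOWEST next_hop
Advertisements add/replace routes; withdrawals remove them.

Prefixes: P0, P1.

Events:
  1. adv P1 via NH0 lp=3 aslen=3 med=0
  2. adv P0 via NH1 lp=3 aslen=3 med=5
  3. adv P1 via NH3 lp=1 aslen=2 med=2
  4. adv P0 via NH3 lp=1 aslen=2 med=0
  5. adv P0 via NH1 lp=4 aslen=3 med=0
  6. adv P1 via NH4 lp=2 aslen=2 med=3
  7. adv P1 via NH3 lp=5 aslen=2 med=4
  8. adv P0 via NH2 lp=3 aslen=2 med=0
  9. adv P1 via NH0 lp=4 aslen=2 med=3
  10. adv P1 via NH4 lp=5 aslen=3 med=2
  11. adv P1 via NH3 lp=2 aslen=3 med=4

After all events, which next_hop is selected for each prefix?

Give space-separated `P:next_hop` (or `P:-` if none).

Answer: P0:NH1 P1:NH4

Derivation:
Op 1: best P0=- P1=NH0
Op 2: best P0=NH1 P1=NH0
Op 3: best P0=NH1 P1=NH0
Op 4: best P0=NH1 P1=NH0
Op 5: best P0=NH1 P1=NH0
Op 6: best P0=NH1 P1=NH0
Op 7: best P0=NH1 P1=NH3
Op 8: best P0=NH1 P1=NH3
Op 9: best P0=NH1 P1=NH3
Op 10: best P0=NH1 P1=NH3
Op 11: best P0=NH1 P1=NH4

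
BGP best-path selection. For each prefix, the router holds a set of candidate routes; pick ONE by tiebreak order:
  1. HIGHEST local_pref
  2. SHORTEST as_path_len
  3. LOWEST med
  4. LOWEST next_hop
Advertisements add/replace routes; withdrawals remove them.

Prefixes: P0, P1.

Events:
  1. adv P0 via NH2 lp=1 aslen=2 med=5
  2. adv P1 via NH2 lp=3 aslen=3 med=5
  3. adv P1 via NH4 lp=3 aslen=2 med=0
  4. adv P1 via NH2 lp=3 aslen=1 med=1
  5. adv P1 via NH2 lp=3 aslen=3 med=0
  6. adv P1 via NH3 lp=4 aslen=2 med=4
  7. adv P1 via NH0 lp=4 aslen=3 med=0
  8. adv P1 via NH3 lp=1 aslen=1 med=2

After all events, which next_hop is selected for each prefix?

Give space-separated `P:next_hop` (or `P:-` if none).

Op 1: best P0=NH2 P1=-
Op 2: best P0=NH2 P1=NH2
Op 3: best P0=NH2 P1=NH4
Op 4: best P0=NH2 P1=NH2
Op 5: best P0=NH2 P1=NH4
Op 6: best P0=NH2 P1=NH3
Op 7: best P0=NH2 P1=NH3
Op 8: best P0=NH2 P1=NH0

Answer: P0:NH2 P1:NH0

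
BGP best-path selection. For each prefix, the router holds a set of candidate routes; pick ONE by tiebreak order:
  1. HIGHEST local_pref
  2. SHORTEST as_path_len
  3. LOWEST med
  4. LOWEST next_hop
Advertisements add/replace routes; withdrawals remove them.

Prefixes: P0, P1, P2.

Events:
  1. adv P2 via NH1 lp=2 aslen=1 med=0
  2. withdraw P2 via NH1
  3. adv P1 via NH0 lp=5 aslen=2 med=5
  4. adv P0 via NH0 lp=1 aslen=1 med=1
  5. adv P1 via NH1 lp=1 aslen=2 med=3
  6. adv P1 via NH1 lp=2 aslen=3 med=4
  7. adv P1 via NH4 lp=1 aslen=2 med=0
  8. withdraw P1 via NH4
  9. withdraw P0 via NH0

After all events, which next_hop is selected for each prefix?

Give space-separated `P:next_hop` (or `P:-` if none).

Op 1: best P0=- P1=- P2=NH1
Op 2: best P0=- P1=- P2=-
Op 3: best P0=- P1=NH0 P2=-
Op 4: best P0=NH0 P1=NH0 P2=-
Op 5: best P0=NH0 P1=NH0 P2=-
Op 6: best P0=NH0 P1=NH0 P2=-
Op 7: best P0=NH0 P1=NH0 P2=-
Op 8: best P0=NH0 P1=NH0 P2=-
Op 9: best P0=- P1=NH0 P2=-

Answer: P0:- P1:NH0 P2:-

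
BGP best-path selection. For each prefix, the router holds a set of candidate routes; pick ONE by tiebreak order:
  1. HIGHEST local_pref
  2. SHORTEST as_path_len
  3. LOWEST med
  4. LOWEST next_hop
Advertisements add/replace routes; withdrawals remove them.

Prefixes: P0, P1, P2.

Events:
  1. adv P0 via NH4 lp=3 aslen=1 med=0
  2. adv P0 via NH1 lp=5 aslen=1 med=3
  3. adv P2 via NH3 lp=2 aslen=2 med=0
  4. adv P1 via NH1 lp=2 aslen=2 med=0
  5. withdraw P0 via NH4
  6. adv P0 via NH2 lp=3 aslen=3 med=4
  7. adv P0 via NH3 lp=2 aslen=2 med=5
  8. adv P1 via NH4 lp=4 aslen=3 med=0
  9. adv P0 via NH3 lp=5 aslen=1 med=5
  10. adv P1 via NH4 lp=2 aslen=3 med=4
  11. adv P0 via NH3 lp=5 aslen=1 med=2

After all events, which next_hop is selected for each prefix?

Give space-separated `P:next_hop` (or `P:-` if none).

Op 1: best P0=NH4 P1=- P2=-
Op 2: best P0=NH1 P1=- P2=-
Op 3: best P0=NH1 P1=- P2=NH3
Op 4: best P0=NH1 P1=NH1 P2=NH3
Op 5: best P0=NH1 P1=NH1 P2=NH3
Op 6: best P0=NH1 P1=NH1 P2=NH3
Op 7: best P0=NH1 P1=NH1 P2=NH3
Op 8: best P0=NH1 P1=NH4 P2=NH3
Op 9: best P0=NH1 P1=NH4 P2=NH3
Op 10: best P0=NH1 P1=NH1 P2=NH3
Op 11: best P0=NH3 P1=NH1 P2=NH3

Answer: P0:NH3 P1:NH1 P2:NH3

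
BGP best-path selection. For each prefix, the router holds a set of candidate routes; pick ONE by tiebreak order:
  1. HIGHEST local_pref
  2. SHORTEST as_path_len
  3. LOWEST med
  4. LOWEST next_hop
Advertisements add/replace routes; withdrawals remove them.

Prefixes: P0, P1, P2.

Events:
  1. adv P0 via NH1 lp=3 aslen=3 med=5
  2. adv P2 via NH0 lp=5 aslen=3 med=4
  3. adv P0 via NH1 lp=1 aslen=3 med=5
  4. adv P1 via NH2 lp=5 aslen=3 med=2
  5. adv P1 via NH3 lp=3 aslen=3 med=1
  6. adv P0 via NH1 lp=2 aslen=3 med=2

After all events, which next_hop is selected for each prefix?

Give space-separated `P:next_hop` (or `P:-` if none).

Op 1: best P0=NH1 P1=- P2=-
Op 2: best P0=NH1 P1=- P2=NH0
Op 3: best P0=NH1 P1=- P2=NH0
Op 4: best P0=NH1 P1=NH2 P2=NH0
Op 5: best P0=NH1 P1=NH2 P2=NH0
Op 6: best P0=NH1 P1=NH2 P2=NH0

Answer: P0:NH1 P1:NH2 P2:NH0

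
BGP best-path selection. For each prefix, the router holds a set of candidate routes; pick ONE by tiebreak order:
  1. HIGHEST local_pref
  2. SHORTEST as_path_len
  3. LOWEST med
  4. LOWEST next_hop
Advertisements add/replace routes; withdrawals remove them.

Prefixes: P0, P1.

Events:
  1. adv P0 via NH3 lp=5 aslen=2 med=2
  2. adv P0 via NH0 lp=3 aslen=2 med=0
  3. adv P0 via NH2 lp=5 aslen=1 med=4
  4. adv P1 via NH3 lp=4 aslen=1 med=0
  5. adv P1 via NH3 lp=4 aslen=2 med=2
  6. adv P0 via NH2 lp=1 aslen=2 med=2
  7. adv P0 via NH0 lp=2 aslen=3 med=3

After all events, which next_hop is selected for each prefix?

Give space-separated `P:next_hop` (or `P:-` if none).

Answer: P0:NH3 P1:NH3

Derivation:
Op 1: best P0=NH3 P1=-
Op 2: best P0=NH3 P1=-
Op 3: best P0=NH2 P1=-
Op 4: best P0=NH2 P1=NH3
Op 5: best P0=NH2 P1=NH3
Op 6: best P0=NH3 P1=NH3
Op 7: best P0=NH3 P1=NH3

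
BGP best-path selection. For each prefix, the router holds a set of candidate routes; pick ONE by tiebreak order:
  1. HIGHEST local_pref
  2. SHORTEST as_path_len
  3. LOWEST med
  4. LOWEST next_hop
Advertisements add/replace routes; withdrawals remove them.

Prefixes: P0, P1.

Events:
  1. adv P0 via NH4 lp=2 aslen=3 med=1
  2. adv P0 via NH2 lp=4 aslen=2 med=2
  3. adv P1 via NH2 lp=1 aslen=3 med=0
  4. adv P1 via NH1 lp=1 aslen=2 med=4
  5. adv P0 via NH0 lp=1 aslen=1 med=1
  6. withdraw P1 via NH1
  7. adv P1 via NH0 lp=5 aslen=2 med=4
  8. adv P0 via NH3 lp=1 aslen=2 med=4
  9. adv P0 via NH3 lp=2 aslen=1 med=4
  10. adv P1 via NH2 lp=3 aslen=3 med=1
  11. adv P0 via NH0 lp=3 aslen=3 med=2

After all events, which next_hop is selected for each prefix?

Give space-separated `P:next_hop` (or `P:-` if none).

Answer: P0:NH2 P1:NH0

Derivation:
Op 1: best P0=NH4 P1=-
Op 2: best P0=NH2 P1=-
Op 3: best P0=NH2 P1=NH2
Op 4: best P0=NH2 P1=NH1
Op 5: best P0=NH2 P1=NH1
Op 6: best P0=NH2 P1=NH2
Op 7: best P0=NH2 P1=NH0
Op 8: best P0=NH2 P1=NH0
Op 9: best P0=NH2 P1=NH0
Op 10: best P0=NH2 P1=NH0
Op 11: best P0=NH2 P1=NH0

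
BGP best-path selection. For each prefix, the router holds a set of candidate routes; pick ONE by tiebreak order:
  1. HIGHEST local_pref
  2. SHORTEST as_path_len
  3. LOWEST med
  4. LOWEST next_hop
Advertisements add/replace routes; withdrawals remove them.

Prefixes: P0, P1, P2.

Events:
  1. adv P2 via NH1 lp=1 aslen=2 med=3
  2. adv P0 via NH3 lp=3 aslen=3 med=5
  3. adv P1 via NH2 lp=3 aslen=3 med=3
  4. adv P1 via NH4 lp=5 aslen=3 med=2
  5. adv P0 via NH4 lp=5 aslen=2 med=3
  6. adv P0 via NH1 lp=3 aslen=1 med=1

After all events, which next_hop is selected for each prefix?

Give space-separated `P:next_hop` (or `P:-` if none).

Op 1: best P0=- P1=- P2=NH1
Op 2: best P0=NH3 P1=- P2=NH1
Op 3: best P0=NH3 P1=NH2 P2=NH1
Op 4: best P0=NH3 P1=NH4 P2=NH1
Op 5: best P0=NH4 P1=NH4 P2=NH1
Op 6: best P0=NH4 P1=NH4 P2=NH1

Answer: P0:NH4 P1:NH4 P2:NH1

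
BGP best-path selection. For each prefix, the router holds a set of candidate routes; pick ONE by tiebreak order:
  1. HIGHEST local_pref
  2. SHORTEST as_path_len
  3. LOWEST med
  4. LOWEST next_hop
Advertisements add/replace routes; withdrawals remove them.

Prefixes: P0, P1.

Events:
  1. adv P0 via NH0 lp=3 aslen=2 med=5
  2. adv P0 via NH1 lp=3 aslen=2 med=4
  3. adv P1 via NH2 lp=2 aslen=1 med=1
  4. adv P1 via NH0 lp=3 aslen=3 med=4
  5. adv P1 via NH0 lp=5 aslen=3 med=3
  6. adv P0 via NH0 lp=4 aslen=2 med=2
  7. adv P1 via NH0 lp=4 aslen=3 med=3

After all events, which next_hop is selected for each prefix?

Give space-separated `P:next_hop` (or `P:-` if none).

Answer: P0:NH0 P1:NH0

Derivation:
Op 1: best P0=NH0 P1=-
Op 2: best P0=NH1 P1=-
Op 3: best P0=NH1 P1=NH2
Op 4: best P0=NH1 P1=NH0
Op 5: best P0=NH1 P1=NH0
Op 6: best P0=NH0 P1=NH0
Op 7: best P0=NH0 P1=NH0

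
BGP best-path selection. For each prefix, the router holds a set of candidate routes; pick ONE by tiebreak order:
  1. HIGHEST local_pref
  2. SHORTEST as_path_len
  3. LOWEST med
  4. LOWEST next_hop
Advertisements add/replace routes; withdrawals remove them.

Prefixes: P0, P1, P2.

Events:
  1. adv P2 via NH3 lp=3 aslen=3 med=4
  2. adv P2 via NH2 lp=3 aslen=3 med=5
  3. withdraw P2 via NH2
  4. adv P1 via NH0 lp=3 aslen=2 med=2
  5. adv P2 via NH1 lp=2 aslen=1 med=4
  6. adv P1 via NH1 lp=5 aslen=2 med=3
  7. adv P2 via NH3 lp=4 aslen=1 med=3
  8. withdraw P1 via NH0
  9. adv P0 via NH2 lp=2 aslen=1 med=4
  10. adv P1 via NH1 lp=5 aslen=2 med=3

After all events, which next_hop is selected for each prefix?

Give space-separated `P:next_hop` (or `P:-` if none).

Answer: P0:NH2 P1:NH1 P2:NH3

Derivation:
Op 1: best P0=- P1=- P2=NH3
Op 2: best P0=- P1=- P2=NH3
Op 3: best P0=- P1=- P2=NH3
Op 4: best P0=- P1=NH0 P2=NH3
Op 5: best P0=- P1=NH0 P2=NH3
Op 6: best P0=- P1=NH1 P2=NH3
Op 7: best P0=- P1=NH1 P2=NH3
Op 8: best P0=- P1=NH1 P2=NH3
Op 9: best P0=NH2 P1=NH1 P2=NH3
Op 10: best P0=NH2 P1=NH1 P2=NH3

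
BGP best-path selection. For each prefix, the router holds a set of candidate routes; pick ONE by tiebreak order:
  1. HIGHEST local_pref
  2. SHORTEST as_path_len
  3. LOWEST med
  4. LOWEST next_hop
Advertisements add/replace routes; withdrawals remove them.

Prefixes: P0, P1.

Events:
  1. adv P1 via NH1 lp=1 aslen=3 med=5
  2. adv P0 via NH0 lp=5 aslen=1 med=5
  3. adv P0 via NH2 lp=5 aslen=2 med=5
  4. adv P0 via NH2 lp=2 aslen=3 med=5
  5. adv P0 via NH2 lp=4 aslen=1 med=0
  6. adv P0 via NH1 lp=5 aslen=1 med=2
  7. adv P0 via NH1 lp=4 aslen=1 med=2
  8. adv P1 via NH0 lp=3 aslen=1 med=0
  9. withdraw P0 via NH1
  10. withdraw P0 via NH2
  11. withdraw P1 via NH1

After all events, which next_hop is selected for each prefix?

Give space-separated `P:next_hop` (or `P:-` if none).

Answer: P0:NH0 P1:NH0

Derivation:
Op 1: best P0=- P1=NH1
Op 2: best P0=NH0 P1=NH1
Op 3: best P0=NH0 P1=NH1
Op 4: best P0=NH0 P1=NH1
Op 5: best P0=NH0 P1=NH1
Op 6: best P0=NH1 P1=NH1
Op 7: best P0=NH0 P1=NH1
Op 8: best P0=NH0 P1=NH0
Op 9: best P0=NH0 P1=NH0
Op 10: best P0=NH0 P1=NH0
Op 11: best P0=NH0 P1=NH0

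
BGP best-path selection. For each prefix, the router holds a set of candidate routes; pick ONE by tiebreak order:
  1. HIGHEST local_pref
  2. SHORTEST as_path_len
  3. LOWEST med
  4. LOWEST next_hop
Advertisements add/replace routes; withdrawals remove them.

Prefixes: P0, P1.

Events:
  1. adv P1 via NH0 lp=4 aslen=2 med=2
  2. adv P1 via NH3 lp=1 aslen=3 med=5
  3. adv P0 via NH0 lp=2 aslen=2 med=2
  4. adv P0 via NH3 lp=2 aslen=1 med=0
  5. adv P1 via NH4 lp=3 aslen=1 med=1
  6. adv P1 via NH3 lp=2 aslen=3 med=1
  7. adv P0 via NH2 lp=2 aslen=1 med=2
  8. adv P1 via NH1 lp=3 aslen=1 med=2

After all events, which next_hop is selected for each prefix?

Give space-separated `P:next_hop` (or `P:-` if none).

Answer: P0:NH3 P1:NH0

Derivation:
Op 1: best P0=- P1=NH0
Op 2: best P0=- P1=NH0
Op 3: best P0=NH0 P1=NH0
Op 4: best P0=NH3 P1=NH0
Op 5: best P0=NH3 P1=NH0
Op 6: best P0=NH3 P1=NH0
Op 7: best P0=NH3 P1=NH0
Op 8: best P0=NH3 P1=NH0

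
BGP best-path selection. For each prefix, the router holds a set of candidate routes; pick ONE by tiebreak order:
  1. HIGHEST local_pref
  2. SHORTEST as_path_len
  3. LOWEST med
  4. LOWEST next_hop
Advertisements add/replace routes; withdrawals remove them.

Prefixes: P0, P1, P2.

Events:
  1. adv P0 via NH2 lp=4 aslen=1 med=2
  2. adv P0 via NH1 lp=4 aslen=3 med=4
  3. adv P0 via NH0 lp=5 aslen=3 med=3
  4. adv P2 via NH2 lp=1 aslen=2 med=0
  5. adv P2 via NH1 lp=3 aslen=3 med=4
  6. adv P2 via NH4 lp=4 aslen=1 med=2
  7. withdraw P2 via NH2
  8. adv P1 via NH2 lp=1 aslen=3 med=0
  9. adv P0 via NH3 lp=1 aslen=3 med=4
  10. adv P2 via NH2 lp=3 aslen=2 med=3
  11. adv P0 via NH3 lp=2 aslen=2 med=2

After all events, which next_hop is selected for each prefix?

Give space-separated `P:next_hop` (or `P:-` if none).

Answer: P0:NH0 P1:NH2 P2:NH4

Derivation:
Op 1: best P0=NH2 P1=- P2=-
Op 2: best P0=NH2 P1=- P2=-
Op 3: best P0=NH0 P1=- P2=-
Op 4: best P0=NH0 P1=- P2=NH2
Op 5: best P0=NH0 P1=- P2=NH1
Op 6: best P0=NH0 P1=- P2=NH4
Op 7: best P0=NH0 P1=- P2=NH4
Op 8: best P0=NH0 P1=NH2 P2=NH4
Op 9: best P0=NH0 P1=NH2 P2=NH4
Op 10: best P0=NH0 P1=NH2 P2=NH4
Op 11: best P0=NH0 P1=NH2 P2=NH4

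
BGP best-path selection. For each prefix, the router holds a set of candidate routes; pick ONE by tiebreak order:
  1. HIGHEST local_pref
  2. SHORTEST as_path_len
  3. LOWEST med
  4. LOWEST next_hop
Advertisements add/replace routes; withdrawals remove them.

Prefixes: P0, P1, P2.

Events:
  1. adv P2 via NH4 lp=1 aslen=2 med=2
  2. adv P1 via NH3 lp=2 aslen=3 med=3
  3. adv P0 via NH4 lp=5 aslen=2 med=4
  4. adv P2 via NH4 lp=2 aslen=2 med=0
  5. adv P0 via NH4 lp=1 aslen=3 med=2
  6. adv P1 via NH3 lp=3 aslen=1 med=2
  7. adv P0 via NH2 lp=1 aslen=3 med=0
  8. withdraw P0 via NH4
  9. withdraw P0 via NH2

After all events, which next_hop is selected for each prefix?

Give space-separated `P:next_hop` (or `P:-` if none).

Op 1: best P0=- P1=- P2=NH4
Op 2: best P0=- P1=NH3 P2=NH4
Op 3: best P0=NH4 P1=NH3 P2=NH4
Op 4: best P0=NH4 P1=NH3 P2=NH4
Op 5: best P0=NH4 P1=NH3 P2=NH4
Op 6: best P0=NH4 P1=NH3 P2=NH4
Op 7: best P0=NH2 P1=NH3 P2=NH4
Op 8: best P0=NH2 P1=NH3 P2=NH4
Op 9: best P0=- P1=NH3 P2=NH4

Answer: P0:- P1:NH3 P2:NH4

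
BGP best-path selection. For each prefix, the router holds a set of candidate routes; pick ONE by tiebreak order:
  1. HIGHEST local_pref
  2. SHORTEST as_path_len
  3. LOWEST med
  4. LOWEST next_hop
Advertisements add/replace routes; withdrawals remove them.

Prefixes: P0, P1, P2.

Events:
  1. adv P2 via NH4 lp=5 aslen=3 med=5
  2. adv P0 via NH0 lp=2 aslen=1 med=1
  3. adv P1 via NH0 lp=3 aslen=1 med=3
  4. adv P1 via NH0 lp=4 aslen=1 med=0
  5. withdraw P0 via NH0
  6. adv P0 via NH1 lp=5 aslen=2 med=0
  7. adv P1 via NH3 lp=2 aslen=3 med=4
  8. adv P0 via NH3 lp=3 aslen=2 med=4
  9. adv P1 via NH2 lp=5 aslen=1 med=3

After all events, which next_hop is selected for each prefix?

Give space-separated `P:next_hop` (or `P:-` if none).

Op 1: best P0=- P1=- P2=NH4
Op 2: best P0=NH0 P1=- P2=NH4
Op 3: best P0=NH0 P1=NH0 P2=NH4
Op 4: best P0=NH0 P1=NH0 P2=NH4
Op 5: best P0=- P1=NH0 P2=NH4
Op 6: best P0=NH1 P1=NH0 P2=NH4
Op 7: best P0=NH1 P1=NH0 P2=NH4
Op 8: best P0=NH1 P1=NH0 P2=NH4
Op 9: best P0=NH1 P1=NH2 P2=NH4

Answer: P0:NH1 P1:NH2 P2:NH4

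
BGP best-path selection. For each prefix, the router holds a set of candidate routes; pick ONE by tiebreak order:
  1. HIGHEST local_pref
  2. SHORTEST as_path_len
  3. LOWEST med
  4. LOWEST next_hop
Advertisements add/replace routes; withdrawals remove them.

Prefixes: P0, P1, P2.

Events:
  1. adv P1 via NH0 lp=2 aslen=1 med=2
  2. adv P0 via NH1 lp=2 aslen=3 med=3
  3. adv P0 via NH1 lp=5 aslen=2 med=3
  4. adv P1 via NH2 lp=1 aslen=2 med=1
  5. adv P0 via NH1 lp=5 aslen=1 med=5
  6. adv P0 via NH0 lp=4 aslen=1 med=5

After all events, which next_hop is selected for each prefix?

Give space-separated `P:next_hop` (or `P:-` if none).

Answer: P0:NH1 P1:NH0 P2:-

Derivation:
Op 1: best P0=- P1=NH0 P2=-
Op 2: best P0=NH1 P1=NH0 P2=-
Op 3: best P0=NH1 P1=NH0 P2=-
Op 4: best P0=NH1 P1=NH0 P2=-
Op 5: best P0=NH1 P1=NH0 P2=-
Op 6: best P0=NH1 P1=NH0 P2=-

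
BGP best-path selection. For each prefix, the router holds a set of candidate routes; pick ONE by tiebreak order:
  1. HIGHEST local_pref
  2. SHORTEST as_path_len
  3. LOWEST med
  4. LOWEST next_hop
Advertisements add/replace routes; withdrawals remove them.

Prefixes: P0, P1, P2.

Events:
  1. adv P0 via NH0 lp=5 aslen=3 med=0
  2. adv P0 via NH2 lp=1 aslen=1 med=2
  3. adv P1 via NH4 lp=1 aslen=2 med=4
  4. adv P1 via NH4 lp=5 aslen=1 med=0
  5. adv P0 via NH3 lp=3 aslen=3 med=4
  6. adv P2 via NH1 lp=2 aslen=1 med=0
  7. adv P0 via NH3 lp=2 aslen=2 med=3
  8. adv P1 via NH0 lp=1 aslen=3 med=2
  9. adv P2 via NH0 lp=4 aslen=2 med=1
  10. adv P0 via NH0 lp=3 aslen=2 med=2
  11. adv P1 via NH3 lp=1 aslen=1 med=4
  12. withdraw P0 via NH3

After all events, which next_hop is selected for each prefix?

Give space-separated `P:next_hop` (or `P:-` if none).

Answer: P0:NH0 P1:NH4 P2:NH0

Derivation:
Op 1: best P0=NH0 P1=- P2=-
Op 2: best P0=NH0 P1=- P2=-
Op 3: best P0=NH0 P1=NH4 P2=-
Op 4: best P0=NH0 P1=NH4 P2=-
Op 5: best P0=NH0 P1=NH4 P2=-
Op 6: best P0=NH0 P1=NH4 P2=NH1
Op 7: best P0=NH0 P1=NH4 P2=NH1
Op 8: best P0=NH0 P1=NH4 P2=NH1
Op 9: best P0=NH0 P1=NH4 P2=NH0
Op 10: best P0=NH0 P1=NH4 P2=NH0
Op 11: best P0=NH0 P1=NH4 P2=NH0
Op 12: best P0=NH0 P1=NH4 P2=NH0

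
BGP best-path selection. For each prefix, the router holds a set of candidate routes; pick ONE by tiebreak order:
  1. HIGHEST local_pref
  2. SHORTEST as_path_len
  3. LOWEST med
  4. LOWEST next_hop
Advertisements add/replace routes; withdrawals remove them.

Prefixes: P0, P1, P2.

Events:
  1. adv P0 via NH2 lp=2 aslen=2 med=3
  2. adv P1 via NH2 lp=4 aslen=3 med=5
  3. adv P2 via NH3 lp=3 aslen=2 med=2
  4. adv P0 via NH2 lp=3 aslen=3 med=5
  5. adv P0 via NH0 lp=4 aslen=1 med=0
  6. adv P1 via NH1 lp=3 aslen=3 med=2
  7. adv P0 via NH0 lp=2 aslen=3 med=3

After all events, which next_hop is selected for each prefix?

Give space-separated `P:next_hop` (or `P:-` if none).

Op 1: best P0=NH2 P1=- P2=-
Op 2: best P0=NH2 P1=NH2 P2=-
Op 3: best P0=NH2 P1=NH2 P2=NH3
Op 4: best P0=NH2 P1=NH2 P2=NH3
Op 5: best P0=NH0 P1=NH2 P2=NH3
Op 6: best P0=NH0 P1=NH2 P2=NH3
Op 7: best P0=NH2 P1=NH2 P2=NH3

Answer: P0:NH2 P1:NH2 P2:NH3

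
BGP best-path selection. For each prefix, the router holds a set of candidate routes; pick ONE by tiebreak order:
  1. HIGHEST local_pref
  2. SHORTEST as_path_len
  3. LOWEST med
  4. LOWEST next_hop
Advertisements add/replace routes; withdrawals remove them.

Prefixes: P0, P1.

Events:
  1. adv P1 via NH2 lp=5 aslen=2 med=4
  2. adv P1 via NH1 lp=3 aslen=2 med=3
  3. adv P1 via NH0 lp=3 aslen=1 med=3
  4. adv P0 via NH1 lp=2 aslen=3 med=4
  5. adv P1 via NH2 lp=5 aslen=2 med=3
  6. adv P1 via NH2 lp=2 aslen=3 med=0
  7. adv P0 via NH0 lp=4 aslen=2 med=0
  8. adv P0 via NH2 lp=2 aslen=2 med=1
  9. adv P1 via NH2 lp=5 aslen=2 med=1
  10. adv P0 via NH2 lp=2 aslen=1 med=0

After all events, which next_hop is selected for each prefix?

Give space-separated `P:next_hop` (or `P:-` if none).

Op 1: best P0=- P1=NH2
Op 2: best P0=- P1=NH2
Op 3: best P0=- P1=NH2
Op 4: best P0=NH1 P1=NH2
Op 5: best P0=NH1 P1=NH2
Op 6: best P0=NH1 P1=NH0
Op 7: best P0=NH0 P1=NH0
Op 8: best P0=NH0 P1=NH0
Op 9: best P0=NH0 P1=NH2
Op 10: best P0=NH0 P1=NH2

Answer: P0:NH0 P1:NH2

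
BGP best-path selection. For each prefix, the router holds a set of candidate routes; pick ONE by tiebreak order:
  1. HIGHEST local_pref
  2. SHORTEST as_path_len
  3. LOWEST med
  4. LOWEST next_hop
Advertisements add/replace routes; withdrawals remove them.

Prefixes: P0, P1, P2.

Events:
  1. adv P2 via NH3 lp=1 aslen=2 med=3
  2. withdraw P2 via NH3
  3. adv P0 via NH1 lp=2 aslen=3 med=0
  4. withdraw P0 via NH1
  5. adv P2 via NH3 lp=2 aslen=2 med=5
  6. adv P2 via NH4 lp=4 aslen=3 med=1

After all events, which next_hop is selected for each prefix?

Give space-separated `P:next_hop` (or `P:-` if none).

Op 1: best P0=- P1=- P2=NH3
Op 2: best P0=- P1=- P2=-
Op 3: best P0=NH1 P1=- P2=-
Op 4: best P0=- P1=- P2=-
Op 5: best P0=- P1=- P2=NH3
Op 6: best P0=- P1=- P2=NH4

Answer: P0:- P1:- P2:NH4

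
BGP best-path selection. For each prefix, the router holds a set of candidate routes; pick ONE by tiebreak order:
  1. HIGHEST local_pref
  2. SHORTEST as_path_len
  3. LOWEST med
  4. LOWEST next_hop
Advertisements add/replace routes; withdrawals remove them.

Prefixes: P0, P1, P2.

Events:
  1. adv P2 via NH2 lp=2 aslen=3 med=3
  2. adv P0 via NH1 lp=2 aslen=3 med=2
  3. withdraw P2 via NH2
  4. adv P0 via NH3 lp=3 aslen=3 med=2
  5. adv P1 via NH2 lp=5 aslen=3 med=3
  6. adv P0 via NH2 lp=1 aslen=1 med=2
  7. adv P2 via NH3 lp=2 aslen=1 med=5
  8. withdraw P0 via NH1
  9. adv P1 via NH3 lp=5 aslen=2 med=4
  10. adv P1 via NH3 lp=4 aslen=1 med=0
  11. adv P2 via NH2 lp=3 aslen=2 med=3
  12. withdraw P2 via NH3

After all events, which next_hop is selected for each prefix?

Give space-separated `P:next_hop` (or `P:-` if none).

Answer: P0:NH3 P1:NH2 P2:NH2

Derivation:
Op 1: best P0=- P1=- P2=NH2
Op 2: best P0=NH1 P1=- P2=NH2
Op 3: best P0=NH1 P1=- P2=-
Op 4: best P0=NH3 P1=- P2=-
Op 5: best P0=NH3 P1=NH2 P2=-
Op 6: best P0=NH3 P1=NH2 P2=-
Op 7: best P0=NH3 P1=NH2 P2=NH3
Op 8: best P0=NH3 P1=NH2 P2=NH3
Op 9: best P0=NH3 P1=NH3 P2=NH3
Op 10: best P0=NH3 P1=NH2 P2=NH3
Op 11: best P0=NH3 P1=NH2 P2=NH2
Op 12: best P0=NH3 P1=NH2 P2=NH2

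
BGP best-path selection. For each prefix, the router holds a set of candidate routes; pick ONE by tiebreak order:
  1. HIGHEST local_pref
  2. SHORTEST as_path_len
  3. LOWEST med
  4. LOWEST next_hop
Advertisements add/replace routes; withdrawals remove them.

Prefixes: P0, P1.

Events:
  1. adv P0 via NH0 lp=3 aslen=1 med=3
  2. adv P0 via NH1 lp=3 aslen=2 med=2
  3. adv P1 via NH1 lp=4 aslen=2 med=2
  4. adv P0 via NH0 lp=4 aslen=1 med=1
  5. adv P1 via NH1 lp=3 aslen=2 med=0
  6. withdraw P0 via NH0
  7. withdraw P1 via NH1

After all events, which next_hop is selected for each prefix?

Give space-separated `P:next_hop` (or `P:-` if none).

Answer: P0:NH1 P1:-

Derivation:
Op 1: best P0=NH0 P1=-
Op 2: best P0=NH0 P1=-
Op 3: best P0=NH0 P1=NH1
Op 4: best P0=NH0 P1=NH1
Op 5: best P0=NH0 P1=NH1
Op 6: best P0=NH1 P1=NH1
Op 7: best P0=NH1 P1=-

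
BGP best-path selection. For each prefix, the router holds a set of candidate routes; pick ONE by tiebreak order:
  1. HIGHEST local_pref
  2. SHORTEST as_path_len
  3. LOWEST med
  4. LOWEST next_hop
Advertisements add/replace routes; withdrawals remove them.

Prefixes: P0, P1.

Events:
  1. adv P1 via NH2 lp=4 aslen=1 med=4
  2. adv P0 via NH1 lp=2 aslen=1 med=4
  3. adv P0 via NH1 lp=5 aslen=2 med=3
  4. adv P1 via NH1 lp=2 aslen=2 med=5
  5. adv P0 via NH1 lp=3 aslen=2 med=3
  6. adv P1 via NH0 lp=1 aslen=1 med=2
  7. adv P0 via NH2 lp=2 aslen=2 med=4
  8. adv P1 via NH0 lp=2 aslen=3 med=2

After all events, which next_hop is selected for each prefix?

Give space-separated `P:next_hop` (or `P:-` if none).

Op 1: best P0=- P1=NH2
Op 2: best P0=NH1 P1=NH2
Op 3: best P0=NH1 P1=NH2
Op 4: best P0=NH1 P1=NH2
Op 5: best P0=NH1 P1=NH2
Op 6: best P0=NH1 P1=NH2
Op 7: best P0=NH1 P1=NH2
Op 8: best P0=NH1 P1=NH2

Answer: P0:NH1 P1:NH2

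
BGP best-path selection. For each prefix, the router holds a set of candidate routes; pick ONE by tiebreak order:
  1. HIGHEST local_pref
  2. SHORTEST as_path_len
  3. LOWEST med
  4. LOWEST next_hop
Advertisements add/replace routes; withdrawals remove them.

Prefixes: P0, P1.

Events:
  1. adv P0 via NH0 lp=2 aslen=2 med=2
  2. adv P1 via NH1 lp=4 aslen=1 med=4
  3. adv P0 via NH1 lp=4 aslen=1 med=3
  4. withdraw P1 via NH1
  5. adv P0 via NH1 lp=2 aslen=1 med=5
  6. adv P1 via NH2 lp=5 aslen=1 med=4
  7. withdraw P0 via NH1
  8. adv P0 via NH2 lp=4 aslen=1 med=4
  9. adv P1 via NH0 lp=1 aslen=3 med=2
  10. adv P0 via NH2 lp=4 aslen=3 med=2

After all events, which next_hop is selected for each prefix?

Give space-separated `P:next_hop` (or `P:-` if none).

Op 1: best P0=NH0 P1=-
Op 2: best P0=NH0 P1=NH1
Op 3: best P0=NH1 P1=NH1
Op 4: best P0=NH1 P1=-
Op 5: best P0=NH1 P1=-
Op 6: best P0=NH1 P1=NH2
Op 7: best P0=NH0 P1=NH2
Op 8: best P0=NH2 P1=NH2
Op 9: best P0=NH2 P1=NH2
Op 10: best P0=NH2 P1=NH2

Answer: P0:NH2 P1:NH2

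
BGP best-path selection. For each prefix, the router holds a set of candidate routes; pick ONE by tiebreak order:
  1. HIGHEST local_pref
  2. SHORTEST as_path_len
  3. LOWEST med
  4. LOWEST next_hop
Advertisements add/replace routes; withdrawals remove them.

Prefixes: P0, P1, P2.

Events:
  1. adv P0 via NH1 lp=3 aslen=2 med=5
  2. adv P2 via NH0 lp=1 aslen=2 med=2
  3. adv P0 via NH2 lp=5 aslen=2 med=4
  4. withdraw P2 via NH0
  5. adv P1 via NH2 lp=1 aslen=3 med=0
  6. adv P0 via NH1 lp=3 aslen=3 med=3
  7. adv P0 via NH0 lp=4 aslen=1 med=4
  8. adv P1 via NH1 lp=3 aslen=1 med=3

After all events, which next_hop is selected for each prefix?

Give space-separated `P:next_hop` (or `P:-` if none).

Answer: P0:NH2 P1:NH1 P2:-

Derivation:
Op 1: best P0=NH1 P1=- P2=-
Op 2: best P0=NH1 P1=- P2=NH0
Op 3: best P0=NH2 P1=- P2=NH0
Op 4: best P0=NH2 P1=- P2=-
Op 5: best P0=NH2 P1=NH2 P2=-
Op 6: best P0=NH2 P1=NH2 P2=-
Op 7: best P0=NH2 P1=NH2 P2=-
Op 8: best P0=NH2 P1=NH1 P2=-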